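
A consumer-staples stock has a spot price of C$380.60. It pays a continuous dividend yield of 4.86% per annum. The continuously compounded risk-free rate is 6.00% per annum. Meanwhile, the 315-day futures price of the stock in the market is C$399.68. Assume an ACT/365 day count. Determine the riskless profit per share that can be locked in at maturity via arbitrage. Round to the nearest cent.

Fair futures: F* = S·e^(carry·T), with carry = (r − q) = 0.0600 − 0.0486 = 0.0114
F* = 380.60 · e^(0.0114 × 315/365) = 380.60 · e^0.009838 = 380.60 × 1.009887 = C$384.3630
Market C$399.68 > fair C$384.3630: forward overpriced → cash-and-carry (buy spot, short the forward).
At maturity, profit = |F_mkt − F*| = |399.68 − 384.3630| = C$15.32 per share

C$15.32 per share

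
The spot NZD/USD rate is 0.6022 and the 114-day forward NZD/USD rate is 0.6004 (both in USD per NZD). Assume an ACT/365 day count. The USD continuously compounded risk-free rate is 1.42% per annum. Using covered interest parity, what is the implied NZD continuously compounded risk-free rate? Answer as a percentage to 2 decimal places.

F = S·e^((r_USD − r_NZD)T) ⇒ r_NZD = r_USD − ln(F/S)/T
ln(0.6004/0.6022) = -0.002994; /(114/365) = -0.009586
r_NZD = 0.0142 + 0.009586 = 0.023786
r_NZD = 2.38%

2.38%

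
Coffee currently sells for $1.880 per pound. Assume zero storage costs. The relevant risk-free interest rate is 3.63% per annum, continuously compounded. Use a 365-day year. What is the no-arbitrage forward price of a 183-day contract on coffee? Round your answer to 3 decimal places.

$1.915 per pound

F = S·e^(rT) = 1.880 · e^(0.0363 × 183/365) = 1.880 · e^0.018200
= 1.880 × 1.018367 = $1.915 per pound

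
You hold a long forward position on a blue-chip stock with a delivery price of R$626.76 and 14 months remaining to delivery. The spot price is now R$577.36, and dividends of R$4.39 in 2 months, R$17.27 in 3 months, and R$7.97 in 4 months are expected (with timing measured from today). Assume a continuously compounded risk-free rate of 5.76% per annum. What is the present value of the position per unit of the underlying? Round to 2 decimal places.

PV(remaining dividends) I = 4.39·e^(−0.0576·2/12) + 17.27·e^(−0.0576·3/12) + 7.97·e^(−0.0576·4/12) = 29.1896
Current forward F = (S − I)·e^(rT) = (577.36 − 29.1896)·e^(0.0576·14/12) = 548.1704 × 1.069509 = 586.2732
Value (long) = (F − K)·e^(−rT) = (586.2732 − 626.76) × 0.935008 = -37.8555
Value = -R$37.86

-R$37.86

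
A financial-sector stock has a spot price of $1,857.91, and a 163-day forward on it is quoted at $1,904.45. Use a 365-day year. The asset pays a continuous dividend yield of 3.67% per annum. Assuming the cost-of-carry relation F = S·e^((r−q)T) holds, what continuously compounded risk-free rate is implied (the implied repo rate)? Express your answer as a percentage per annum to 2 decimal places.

From F = S·e^((r−q)T): (r − q) = ln(F/S)/T
ln(1904.45/1857.91) = ln(1.025050) = 0.024741
(r − q) = 0.024741 / (163/365) = 0.055402
r = ln(F/S)/T + q = 0.055402 + 0.0367 = 0.092102
r = 9.21%

9.21%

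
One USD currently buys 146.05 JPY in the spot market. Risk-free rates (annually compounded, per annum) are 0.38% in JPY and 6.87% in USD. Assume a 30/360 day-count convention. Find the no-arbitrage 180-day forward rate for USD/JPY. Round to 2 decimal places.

By covered interest parity, F = S · (1+r_JPY)^T / (1+r_USD)^T
= 146.05 × 1.001898 / 1.033779 = 146.05 × 0.969161
F = 141.55 JPY per USD

141.55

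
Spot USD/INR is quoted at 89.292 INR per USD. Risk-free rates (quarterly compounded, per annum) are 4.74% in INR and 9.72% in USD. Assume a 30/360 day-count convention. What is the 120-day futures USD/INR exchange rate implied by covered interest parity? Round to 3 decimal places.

By covered interest parity, F = S · (1+r_INR/4)^(4T) / (1+r_USD/4)^(4T)
= 89.292 × 1.015831 / 1.032531 = 89.292 × 0.983826
F = 87.848 INR per USD

87.848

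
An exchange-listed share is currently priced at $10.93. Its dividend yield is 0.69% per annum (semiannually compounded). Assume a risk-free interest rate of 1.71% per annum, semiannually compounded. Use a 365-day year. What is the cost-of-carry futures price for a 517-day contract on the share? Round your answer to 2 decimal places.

$11.09

F = S · (1+r/2)^(2T) / (1+q/2)^(2T)
= 10.93 × 1.024411 / 1.009804 = 10.93 × 1.014465
F = $11.09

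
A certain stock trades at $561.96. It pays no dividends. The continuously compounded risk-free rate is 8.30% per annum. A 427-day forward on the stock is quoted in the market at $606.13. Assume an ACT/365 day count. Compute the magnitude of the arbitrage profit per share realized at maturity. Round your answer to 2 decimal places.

Fair forward: F* = S·e^(carry·T), with carry = r = 0.0830
F* = 561.96 · e^(0.0830 × 427/365) = 561.96 · e^0.097099 = 561.96 × 1.101969 = $619.2625
Market $606.13 < fair $619.2625: forward underpriced → reverse cash-and-carry (short spot, go long the forward).
At maturity, profit = |F_mkt − F*| = |606.13 − 619.2625| = $13.13 per share

$13.13 per share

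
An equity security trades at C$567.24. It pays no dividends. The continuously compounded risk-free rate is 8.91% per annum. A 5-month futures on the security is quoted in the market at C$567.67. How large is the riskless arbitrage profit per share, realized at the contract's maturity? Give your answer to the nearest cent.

Fair futures: F* = S·e^(carry·T), with carry = r = 0.0891
F* = 567.24 · e^(0.0891 × 5/12) = 567.24 · e^0.037125 = 567.24 × 1.037823 = C$588.6947
Market C$567.67 < fair C$588.6947: forward underpriced → reverse cash-and-carry (short spot, go long the forward).
At maturity, profit = |F_mkt − F*| = |567.67 − 588.6947| = C$21.02 per share

C$21.02 per share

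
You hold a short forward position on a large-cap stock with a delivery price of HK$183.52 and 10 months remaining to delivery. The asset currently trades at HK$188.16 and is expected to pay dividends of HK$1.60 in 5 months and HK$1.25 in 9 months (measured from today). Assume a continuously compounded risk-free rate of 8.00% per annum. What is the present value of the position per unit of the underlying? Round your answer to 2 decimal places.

PV(remaining dividends) I = 1.60·e^(−0.0800·5/12) + 1.25·e^(−0.0800·9/12) = 2.7248
Current forward F = (S − I)·e^(rT) = (188.16 − 2.7248)·e^(0.0800·10/12) = 185.4352 × 1.068939 = 198.2189
Value (long) = (F − K)·e^(−rT) = (198.2189 − 183.52) × 0.935507 = 13.7509
Short position value = −(long value) = -HK$13.75

-HK$13.75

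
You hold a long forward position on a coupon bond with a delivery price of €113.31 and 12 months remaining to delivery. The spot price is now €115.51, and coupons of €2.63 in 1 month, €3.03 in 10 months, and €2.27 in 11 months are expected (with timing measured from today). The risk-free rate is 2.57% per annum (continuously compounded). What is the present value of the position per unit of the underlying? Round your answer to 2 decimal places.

PV(remaining coupons) I = 2.63·e^(−0.0257·1/12) + 3.03·e^(−0.0257·10/12) + 2.27·e^(−0.0257·11/12) = 7.8073
Current forward F = (S − I)·e^(rT) = (115.51 − 7.8073)·e^(0.0257·12/12) = 107.7027 × 1.026033 = 110.5065
Value (long) = (F − K)·e^(−rT) = (110.5065 − 113.31) × 0.974627 = -2.7324
Value = -€2.73

-€2.73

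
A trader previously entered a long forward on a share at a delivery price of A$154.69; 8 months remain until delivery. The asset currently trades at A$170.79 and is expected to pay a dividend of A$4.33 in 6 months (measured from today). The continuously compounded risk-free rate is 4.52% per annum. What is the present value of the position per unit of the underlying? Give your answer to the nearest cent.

A$16.46

PV(remaining dividends) I = 4.33·e^(−0.0452·6/12) = 4.2332
Current forward F = (S − I)·e^(rT) = (170.79 − 4.2332)·e^(0.0452·8/12) = 166.5568 × 1.030592 = 171.6521
Value (long) = (F − K)·e^(−rT) = (171.6521 − 154.69) × 0.970316 = 16.4586
Value = A$16.46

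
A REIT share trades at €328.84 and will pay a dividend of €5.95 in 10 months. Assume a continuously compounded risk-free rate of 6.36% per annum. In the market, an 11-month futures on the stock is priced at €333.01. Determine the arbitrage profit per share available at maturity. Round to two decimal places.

PV(dividends) I = 5.95·e^(−0.0636·10/12) = 5.6429
Fair futures F* = (S − I)·e^(rT) = (328.84 − 5.6429)·e^0.058300 = 323.1971 × 1.060033 = 342.5996
Market €333.01 < fair 342.5996: forward underpriced → reverse cash-and-carry (short the stock, invest proceeds at r, pay the dividends, go long the forward).
Profit at T = |F_mkt − F*| = |333.01 − 342.5996| = €9.59 per share

€9.59 per share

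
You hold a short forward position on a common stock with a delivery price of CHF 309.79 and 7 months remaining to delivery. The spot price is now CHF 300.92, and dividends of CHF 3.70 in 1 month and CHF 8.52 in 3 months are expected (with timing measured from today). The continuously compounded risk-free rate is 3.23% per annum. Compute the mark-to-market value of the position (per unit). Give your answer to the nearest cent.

CHF 15.23

PV(remaining dividends) I = 3.70·e^(−0.0323·1/12) + 8.52·e^(−0.0323·3/12) = 12.1415
Current forward F = (S − I)·e^(rT) = (300.92 − 12.1415)·e^(0.0323·7/12) = 288.7785 × 1.019020 = 294.2711
Value (long) = (F − K)·e^(−rT) = (294.2711 − 309.79) × 0.981335 = -15.2292
Short position value = −(long value) = CHF 15.23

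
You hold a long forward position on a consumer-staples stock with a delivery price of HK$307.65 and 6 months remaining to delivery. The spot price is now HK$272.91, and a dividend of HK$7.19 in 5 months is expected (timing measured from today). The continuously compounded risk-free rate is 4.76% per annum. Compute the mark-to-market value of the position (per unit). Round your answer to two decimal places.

-HK$34.55

PV(remaining dividends) I = 7.19·e^(−0.0476·5/12) = 7.0488
Current forward F = (S − I)·e^(rT) = (272.91 − 7.0488)·e^(0.0476·6/12) = 265.8612 × 1.024085 = 272.2645
Value (long) = (F − K)·e^(−rT) = (272.2645 − 307.65) × 0.976481 = -34.5533
Value = -HK$34.55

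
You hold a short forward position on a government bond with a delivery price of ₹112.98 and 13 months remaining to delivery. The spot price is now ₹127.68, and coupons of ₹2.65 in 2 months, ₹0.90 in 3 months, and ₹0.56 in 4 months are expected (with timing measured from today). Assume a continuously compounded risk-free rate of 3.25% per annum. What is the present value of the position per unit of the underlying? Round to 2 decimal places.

-₹14.53

PV(remaining coupons) I = 2.65·e^(−0.0325·2/12) + 0.90·e^(−0.0325·3/12) + 0.56·e^(−0.0325·4/12) = 4.0824
Current forward F = (S − I)·e^(rT) = (127.68 − 4.0824)·e^(0.0325·13/12) = 123.5976 × 1.035835 = 128.0267
Value (long) = (F − K)·e^(−rT) = (128.0267 − 112.98) × 0.965404 = 14.5261
Short position value = −(long value) = -₹14.53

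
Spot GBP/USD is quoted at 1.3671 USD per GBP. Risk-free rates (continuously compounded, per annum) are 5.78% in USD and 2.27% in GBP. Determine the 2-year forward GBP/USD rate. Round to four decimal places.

1.4665

F = S·e^((r_USD − r_GBP)T) = 1.3671 · e^((0.0578 − 0.0227) × 2)
= 1.3671 · e^0.070200 = 1.3671 × 1.072723
F = 1.4665 USD per GBP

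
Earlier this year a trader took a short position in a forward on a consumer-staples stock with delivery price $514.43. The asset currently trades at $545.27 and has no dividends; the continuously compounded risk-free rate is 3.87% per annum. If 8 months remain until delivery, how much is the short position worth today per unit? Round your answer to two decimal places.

Current fair forward for the remaining 8 months: F = S·e^(r·T), r = 0.0387
F = 545.27 · e^(0.0387 × 8/12) = 545.27 × 1.026136 = 559.5212
Value of long forward = (F − K)·e^(−rT) = (559.5212 − 514.43) · e^(−0.0387·8/12)
= 45.0912 × 0.974530 = 43.94
Short position value = −(long value) = -$43.94

-$43.94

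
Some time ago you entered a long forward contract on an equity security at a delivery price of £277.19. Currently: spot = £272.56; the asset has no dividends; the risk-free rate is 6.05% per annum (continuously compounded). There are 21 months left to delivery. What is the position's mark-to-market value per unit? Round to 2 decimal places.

Current fair forward for the remaining 21 months: F = S·e^(r·T), r = 0.0605
F = 272.56 · e^(0.0605 × 21/12) = 272.56 × 1.111683 = 303.0003
Value of long forward = (F − K)·e^(−rT) = (303.0003 − 277.19) · e^(−0.0605·21/12)
= 25.8103 × 0.899537 = 23.22

£23.22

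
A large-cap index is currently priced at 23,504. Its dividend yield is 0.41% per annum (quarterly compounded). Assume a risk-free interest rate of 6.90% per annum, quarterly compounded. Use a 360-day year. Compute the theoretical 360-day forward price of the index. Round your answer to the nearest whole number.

25,065

F = S · (1+r/4)^(4T) / (1+q/4)^(4T)
= 23504 × 1.070806 / 1.004106 = 23504 × 1.066427
F = 25,065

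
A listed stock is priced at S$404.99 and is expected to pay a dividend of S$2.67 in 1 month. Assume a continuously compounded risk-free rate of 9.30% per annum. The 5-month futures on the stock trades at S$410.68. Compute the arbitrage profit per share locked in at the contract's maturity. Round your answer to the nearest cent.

S$7.56 per share

PV(dividends) I = 2.67·e^(−0.0930·1/12) = 2.6494
Fair futures F* = (S − I)·e^(rT) = (404.99 − 2.6494)·e^0.038750 = 402.3406 × 1.039511 = 418.2375
Market S$410.68 < fair 418.2375: forward underpriced → reverse cash-and-carry (short the stock, invest proceeds at r, pay the dividends, go long the forward).
Profit at T = |F_mkt − F*| = |410.68 − 418.2375| = S$7.56 per share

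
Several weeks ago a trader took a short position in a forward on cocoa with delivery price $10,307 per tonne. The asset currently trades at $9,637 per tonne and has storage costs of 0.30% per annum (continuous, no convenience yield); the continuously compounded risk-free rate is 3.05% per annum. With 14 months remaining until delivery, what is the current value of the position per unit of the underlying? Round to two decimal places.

Current fair forward for the remaining 14 months: F = S·e^((r + u)·T), (r + u) = 0.0305 + 0.0030 = 0.0335
F = 9637 · e^(0.0335 × 14/12) = 9637 × 1.03985713 = 10021.1032
Value of long forward = (F − K)·e^(−rT) = (10021.1032 − 10307) · e^(−0.0305·14/12)
= -285.8968 × 0.96504231 = -275.90
Short position value = −(long value) = $275.90

$275.90 per tonne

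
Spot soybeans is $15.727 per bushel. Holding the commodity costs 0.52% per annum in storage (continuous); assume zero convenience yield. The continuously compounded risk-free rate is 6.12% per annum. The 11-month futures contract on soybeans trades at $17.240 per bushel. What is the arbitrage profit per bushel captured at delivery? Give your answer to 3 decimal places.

Fair futures: F* = S·e^(carry·T), with carry = (r + u) = 0.0612 + 0.0052 = 0.0664
F* = 15.727 · e^(0.0664 × 11/12) = 15.727 · e^0.060867 = 15.727 × 1.062758 = $16.7140
Market $17.240 > fair $16.7140: forward overpriced → cash-and-carry (buy spot, short the forward).
At maturity, profit = |F_mkt − F*| = |17.240 − 16.7140| = $0.526 per bushel

$0.526 per bushel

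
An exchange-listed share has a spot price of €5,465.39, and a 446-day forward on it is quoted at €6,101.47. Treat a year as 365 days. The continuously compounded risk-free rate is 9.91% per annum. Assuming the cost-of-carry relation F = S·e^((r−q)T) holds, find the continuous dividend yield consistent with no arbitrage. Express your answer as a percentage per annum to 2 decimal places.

0.90%

From F = S·e^((r−q)T): (r − q) = ln(F/S)/T
ln(6101.47/5465.39) = ln(1.116383) = 0.110094
(r − q) = 0.110094 / (446/365) = 0.090099
q = r − ln(F/S)/T = 0.0991 − 0.090099 = 0.009001
q = 0.90%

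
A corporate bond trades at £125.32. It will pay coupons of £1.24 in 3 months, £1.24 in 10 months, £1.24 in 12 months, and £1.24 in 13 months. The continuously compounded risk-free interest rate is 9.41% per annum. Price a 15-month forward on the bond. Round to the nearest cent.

PV(coupons) I = 1.24·e^(−0.0941·3/12) + 1.24·e^(−0.0941·10/12) + 1.24·e^(−0.0941·12/12) + 1.24·e^(−0.0941·13/12)
I = 1.2112 + 1.1465 + 1.1286 + 1.1198 = 4.6061
F = (S − I)·e^(rT) = (125.32 − 4.6061) · e^(0.0941·15/12)
= 120.7139 · e^0.117625 = 120.7139 × 1.124822 = £135.78

£135.78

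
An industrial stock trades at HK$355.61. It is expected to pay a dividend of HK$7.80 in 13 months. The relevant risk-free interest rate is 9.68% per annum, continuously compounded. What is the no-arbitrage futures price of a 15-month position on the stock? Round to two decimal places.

HK$393.42

PV(dividends) I = 7.80·e^(−0.0968·13/12)
I = 7.0235
F = (S − I)·e^(rT) = (355.61 − 7.0235) · e^(0.0968·15/12)
= 348.5865 · e^0.121000 = 348.5865 × 1.128625 = HK$393.42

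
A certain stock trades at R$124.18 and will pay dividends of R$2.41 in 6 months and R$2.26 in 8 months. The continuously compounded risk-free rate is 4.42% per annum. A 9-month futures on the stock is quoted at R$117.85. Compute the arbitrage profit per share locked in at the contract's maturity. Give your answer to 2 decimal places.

PV(dividends) I = 2.41·e^(−0.0442·6/12) + 2.26·e^(−0.0442·8/12) = 4.5517
Fair futures F* = (S − I)·e^(rT) = (124.18 − 4.5517)·e^0.033150 = 119.6283 × 1.033706 = 123.6605
Market R$117.85 < fair 123.6605: forward underpriced → reverse cash-and-carry (short the stock, invest proceeds at r, pay the dividends, go long the forward).
Profit at T = |F_mkt − F*| = |117.85 − 123.6605| = R$5.81 per share

R$5.81 per share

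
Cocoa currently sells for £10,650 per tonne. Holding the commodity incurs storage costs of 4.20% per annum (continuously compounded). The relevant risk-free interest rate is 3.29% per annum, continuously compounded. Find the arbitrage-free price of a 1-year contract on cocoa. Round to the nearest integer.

Net carry = r + u − y = 0.0329 + 0.0420 − 0.0000 = 0.0749
F = S·e^((r+u−y)T) = 10650 · e^(0.0749 × 1) = 10650 · e^0.074900
= 10650 × 1.077776 = £11,478 per tonne

£11,478 per tonne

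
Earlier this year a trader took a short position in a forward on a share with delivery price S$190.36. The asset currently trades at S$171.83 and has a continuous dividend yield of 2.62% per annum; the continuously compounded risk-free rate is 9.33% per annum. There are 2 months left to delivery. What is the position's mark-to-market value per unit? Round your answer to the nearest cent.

Current fair forward for the remaining 2 months: F = S·e^((r − q)·T), (r − q) = 0.0933 − 0.0262 = 0.0671
F = 171.83 · e^(0.0671 × 2/12) = 171.83 × 1.011246 = 173.7624
Value of long forward = (F − K)·e^(−rT) = (173.7624 − 190.36) · e^(−0.0933·2/12)
= -16.5976 × 0.984570 = -16.34
Short position value = −(long value) = S$16.34

S$16.34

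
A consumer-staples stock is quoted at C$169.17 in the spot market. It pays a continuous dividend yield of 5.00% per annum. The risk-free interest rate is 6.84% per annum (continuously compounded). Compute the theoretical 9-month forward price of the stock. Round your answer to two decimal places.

C$171.52

F = S·e^((r − q)T) = 169.17 · e^((0.0684 − 0.0500) × 9/12)
= 169.17 · e^0.013800 = 169.17 × 1.013896
F = C$171.52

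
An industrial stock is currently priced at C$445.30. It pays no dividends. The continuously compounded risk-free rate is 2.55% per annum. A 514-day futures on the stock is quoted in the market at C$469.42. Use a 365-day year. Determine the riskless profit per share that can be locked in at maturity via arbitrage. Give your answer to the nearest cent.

C$7.84 per share

Fair futures: F* = S·e^(carry·T), with carry = r = 0.0255
F* = 445.30 · e^(0.0255 × 514/365) = 445.30 · e^0.035910 = 445.30 × 1.036563 = C$461.5815
Market C$469.42 > fair C$461.5815: forward overpriced → cash-and-carry (buy spot, short the forward).
At maturity, profit = |F_mkt − F*| = |469.42 − 461.5815| = C$7.84 per share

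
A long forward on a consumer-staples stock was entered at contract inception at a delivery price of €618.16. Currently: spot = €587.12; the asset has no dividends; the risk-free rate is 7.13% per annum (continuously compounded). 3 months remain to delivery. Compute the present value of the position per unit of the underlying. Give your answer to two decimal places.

-€20.12

Current fair forward for the remaining 3 months: F = S·e^(r·T), r = 0.0713
F = 587.12 · e^(0.0713 × 3/12) = 587.12 × 1.017985 = 597.6794
Value of long forward = (F − K)·e^(−rT) = (597.6794 − 618.16) · e^(−0.0713·3/12)
= -20.4806 × 0.982333 = -20.12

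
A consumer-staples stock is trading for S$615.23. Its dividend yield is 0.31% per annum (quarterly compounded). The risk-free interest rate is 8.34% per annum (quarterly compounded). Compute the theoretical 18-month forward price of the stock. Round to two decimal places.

F = S · (1+r/4)^(4T) / (1+q/4)^(4T)
= 615.23 × 1.131805 / 1.004659 = 615.23 × 1.126556
F = S$693.09

S$693.09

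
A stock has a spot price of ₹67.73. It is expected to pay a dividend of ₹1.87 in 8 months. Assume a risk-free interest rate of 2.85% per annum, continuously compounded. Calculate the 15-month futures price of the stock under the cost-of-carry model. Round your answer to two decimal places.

₹68.29

PV(dividends) I = 1.87·e^(−0.0285·8/12)
I = 1.8348
F = (S − I)·e^(rT) = (67.73 − 1.8348) · e^(0.0285·15/12)
= 65.8952 · e^0.035625 = 65.8952 × 1.036267 = ₹68.29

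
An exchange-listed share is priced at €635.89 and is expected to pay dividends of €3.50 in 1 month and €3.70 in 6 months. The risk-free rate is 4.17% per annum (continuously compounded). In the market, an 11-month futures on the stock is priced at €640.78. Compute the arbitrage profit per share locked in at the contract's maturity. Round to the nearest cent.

PV(dividends) I = 3.50·e^(−0.0417·1/12) + 3.70·e^(−0.0417·6/12) = 7.1115
Fair futures F* = (S − I)·e^(rT) = (635.89 − 7.1115)·e^0.038225 = 628.7785 × 1.038965 = 653.2789
Market €640.78 < fair 653.2789: forward underpriced → reverse cash-and-carry (short the stock, invest proceeds at r, pay the dividends, go long the forward).
Profit at T = |F_mkt − F*| = |640.78 − 653.2789| = €12.50 per share

€12.50 per share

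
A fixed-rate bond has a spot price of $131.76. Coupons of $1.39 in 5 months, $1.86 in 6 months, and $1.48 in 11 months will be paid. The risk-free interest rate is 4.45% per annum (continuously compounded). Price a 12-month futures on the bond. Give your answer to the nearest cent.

PV(coupons) I = 1.39·e^(−0.0445·5/12) + 1.86·e^(−0.0445·6/12) + 1.48·e^(−0.0445·11/12)
I = 1.3645 + 1.8191 + 1.4208 = 4.6044
F = (S − I)·e^(rT) = (131.76 − 4.6044) · e^(0.0445·12/12)
= 127.1556 · e^0.044500 = 127.1556 × 1.045505 = $132.94

$132.94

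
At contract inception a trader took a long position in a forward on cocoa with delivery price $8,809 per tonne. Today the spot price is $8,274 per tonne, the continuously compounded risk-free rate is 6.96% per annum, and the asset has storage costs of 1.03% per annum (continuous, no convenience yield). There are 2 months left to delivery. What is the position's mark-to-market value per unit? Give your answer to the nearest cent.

Current fair forward for the remaining 2 months: F = S·e^((r + u)·T), (r + u) = 0.0696 + 0.0103 = 0.0799
F = 8274 · e^(0.0799 × 2/12) = 8274 × 1.01340573 = 8384.9190
Value of long forward = (F − K)·e^(−rT) = (8384.9190 − 8809) · e^(−0.0696·2/12)
= -424.0810 × 0.98846702 = -419.19

-$419.19 per tonne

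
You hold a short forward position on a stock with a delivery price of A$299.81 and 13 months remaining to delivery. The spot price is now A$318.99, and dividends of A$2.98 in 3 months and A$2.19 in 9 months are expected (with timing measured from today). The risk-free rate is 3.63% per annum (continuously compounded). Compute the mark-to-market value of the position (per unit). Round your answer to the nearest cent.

-A$25.66

PV(remaining dividends) I = 2.98·e^(−0.0363·3/12) + 2.19·e^(−0.0363·9/12) = 5.0843
Current forward F = (S − I)·e^(rT) = (318.99 − 5.0843)·e^(0.0363·13/12) = 313.9057 × 1.040108 = 326.4958
Value (long) = (F − K)·e^(−rT) = (326.4958 − 299.81) × 0.961438 = 25.6567
Short position value = −(long value) = -A$25.66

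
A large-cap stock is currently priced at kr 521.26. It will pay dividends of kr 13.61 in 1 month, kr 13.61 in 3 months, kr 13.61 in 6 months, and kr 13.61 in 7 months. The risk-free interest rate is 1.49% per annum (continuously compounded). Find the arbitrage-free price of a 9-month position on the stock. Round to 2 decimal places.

kr 472.36

PV(dividends) I = 13.61·e^(−0.0149·1/12) + 13.61·e^(−0.0149·3/12) + 13.61·e^(−0.0149·6/12) + 13.61·e^(−0.0149·7/12)
I = 13.5931 + 13.5594 + 13.5090 + 13.4922 = 54.1537
F = (S − I)·e^(rT) = (521.26 − 54.1537) · e^(0.0149·9/12)
= 467.1063 · e^0.011175 = 467.1063 × 1.011238 = kr 472.36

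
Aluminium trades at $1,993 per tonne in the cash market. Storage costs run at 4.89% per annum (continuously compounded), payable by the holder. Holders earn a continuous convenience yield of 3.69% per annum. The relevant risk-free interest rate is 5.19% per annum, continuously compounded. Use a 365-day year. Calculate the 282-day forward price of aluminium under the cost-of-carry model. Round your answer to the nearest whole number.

Net carry = r + u − y = 0.0519 + 0.0489 − 0.0369 = 0.0639
F = S·e^((r+u−y)T) = 1993 · e^(0.0639 × 282/365) = 1993 · e^0.049369
= 1993 × 1.050608 = $2,094 per tonne

$2,094 per tonne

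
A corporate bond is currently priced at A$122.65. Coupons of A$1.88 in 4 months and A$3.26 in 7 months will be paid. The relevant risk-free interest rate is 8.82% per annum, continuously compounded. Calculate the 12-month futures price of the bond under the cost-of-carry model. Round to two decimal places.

A$128.58

PV(coupons) I = 1.88·e^(−0.0882·4/12) + 3.26·e^(−0.0882·7/12)
I = 1.8255 + 3.0965 = 4.9220
F = (S − I)·e^(rT) = (122.65 − 4.9220) · e^(0.0882·12/12)
= 117.7280 · e^0.088200 = 117.7280 × 1.092207 = A$128.58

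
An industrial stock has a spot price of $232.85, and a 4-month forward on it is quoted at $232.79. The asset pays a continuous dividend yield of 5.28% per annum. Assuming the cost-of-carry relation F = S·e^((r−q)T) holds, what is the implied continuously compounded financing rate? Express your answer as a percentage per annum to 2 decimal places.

5.20%

From F = S·e^((r−q)T): (r − q) = ln(F/S)/T
ln(232.79/232.85) = ln(0.999742) = -0.000258
(r − q) = -0.000258 / (4/12) = -0.000774
r = ln(F/S)/T + q = -0.000774 + 0.0528 = 0.052026
r = 5.20%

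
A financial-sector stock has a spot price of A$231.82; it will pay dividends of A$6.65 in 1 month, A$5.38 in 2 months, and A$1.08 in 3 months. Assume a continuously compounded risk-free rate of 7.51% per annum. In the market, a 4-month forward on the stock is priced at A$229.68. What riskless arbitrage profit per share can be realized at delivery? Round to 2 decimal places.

A$5.29 per share

PV(dividends) I = 6.65·e^(−0.0751·1/12) + 5.38·e^(−0.0751·2/12) + 1.08·e^(−0.0751·3/12) = 12.9815
Fair forward F* = (S − I)·e^(rT) = (231.82 − 12.9815)·e^0.025033 = 218.8385 × 1.025349 = 224.3858
Market A$229.68 > fair 224.3858: forward overpriced → cash-and-carry (borrow at r, buy the stock and collect the dividends, short the forward).
Profit at T = |F_mkt − F*| = |229.68 − 224.3858| = A$5.29 per share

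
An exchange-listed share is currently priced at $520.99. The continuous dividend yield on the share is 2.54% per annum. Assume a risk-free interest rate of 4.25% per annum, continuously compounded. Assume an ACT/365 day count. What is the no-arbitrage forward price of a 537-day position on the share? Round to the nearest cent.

F = S·e^((r − q)T) = 520.99 · e^((0.0425 − 0.0254) × 537/365)
= 520.99 · e^0.025158 = 520.99 × 1.025477
F = $534.26

$534.26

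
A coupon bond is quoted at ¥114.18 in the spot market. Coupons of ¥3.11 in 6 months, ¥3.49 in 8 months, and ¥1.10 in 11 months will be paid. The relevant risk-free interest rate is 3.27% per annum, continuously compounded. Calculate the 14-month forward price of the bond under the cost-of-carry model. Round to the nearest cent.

¥110.79

PV(coupons) I = 3.11·e^(−0.0327·6/12) + 3.49·e^(−0.0327·8/12) + 1.10·e^(−0.0327·11/12)
I = 3.0596 + 3.4147 + 1.0675 = 7.5418
F = (S − I)·e^(rT) = (114.18 − 7.5418) · e^(0.0327·14/12)
= 106.6382 · e^0.038150 = 106.6382 × 1.038887 = ¥110.79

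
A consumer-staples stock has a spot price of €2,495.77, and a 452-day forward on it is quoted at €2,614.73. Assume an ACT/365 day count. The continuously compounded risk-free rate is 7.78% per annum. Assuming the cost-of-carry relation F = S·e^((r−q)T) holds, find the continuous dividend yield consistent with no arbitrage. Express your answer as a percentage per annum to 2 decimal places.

From F = S·e^((r−q)T): (r − q) = ln(F/S)/T
ln(2614.73/2495.77) = ln(1.047665) = 0.046564
(r − q) = 0.046564 / (452/365) = 0.037601
q = r − ln(F/S)/T = 0.0778 − 0.037601 = 0.040199
q = 4.02%

4.02%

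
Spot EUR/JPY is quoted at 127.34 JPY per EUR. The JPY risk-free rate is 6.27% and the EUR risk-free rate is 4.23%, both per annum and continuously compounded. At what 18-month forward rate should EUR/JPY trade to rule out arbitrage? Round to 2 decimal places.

F = S·e^((r_JPY − r_EUR)T) = 127.34 · e^((0.0627 − 0.0423) × 18/12)
= 127.34 · e^0.030600 = 127.34 × 1.031073
F = 131.30 JPY per EUR

131.30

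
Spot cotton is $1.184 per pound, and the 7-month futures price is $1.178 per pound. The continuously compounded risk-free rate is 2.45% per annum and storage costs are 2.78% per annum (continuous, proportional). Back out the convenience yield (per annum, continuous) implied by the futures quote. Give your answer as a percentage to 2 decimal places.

F = S·e^((r+u−y)T) ⇒ (r+u−y) = ln(F/S)/T
ln(1.178/1.184) = -0.005080; /T ⇒ -0.008709
y = r + u − ln(F/S)/T = 0.0245 + 0.0278 + 0.008709 = 0.061009
y = 6.10%

6.10%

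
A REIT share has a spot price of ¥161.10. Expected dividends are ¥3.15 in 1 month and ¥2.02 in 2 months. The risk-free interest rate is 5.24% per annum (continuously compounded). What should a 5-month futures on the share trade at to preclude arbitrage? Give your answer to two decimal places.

PV(dividends) I = 3.15·e^(−0.0524·1/12) + 2.02·e^(−0.0524·2/12)
I = 3.1363 + 2.0024 = 5.1387
F = (S − I)·e^(rT) = (161.10 − 5.1387) · e^(0.0524·5/12)
= 155.9613 · e^0.021833 = 155.9613 × 1.022073 = ¥159.40

¥159.40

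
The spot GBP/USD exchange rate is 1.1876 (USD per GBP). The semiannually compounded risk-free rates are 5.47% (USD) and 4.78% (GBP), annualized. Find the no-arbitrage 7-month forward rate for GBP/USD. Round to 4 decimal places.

By covered interest parity, F = S · (1+r_USD/2)^(2T) / (1+r_GBP/2)^(2T)
= 1.1876 × 1.031981 / 1.027939 = 1.1876 × 1.003932
F = 1.1923 USD per GBP

1.1923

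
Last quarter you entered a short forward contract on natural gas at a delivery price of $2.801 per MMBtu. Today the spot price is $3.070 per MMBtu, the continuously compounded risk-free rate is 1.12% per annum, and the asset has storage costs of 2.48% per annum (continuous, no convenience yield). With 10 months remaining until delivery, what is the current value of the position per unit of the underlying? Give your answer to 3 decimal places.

-$0.359 per MMBtu

Current fair forward for the remaining 10 months: F = S·e^((r + u)·T), (r + u) = 0.0112 + 0.0248 = 0.0360
F = 3.070 · e^(0.0360 × 10/12) = 3.070 × 1.030455 = 3.1635
Value of long forward = (F − K)·e^(−rT) = (3.1635 − 2.801) · e^(−0.0112·10/12)
= 0.3625 × 0.990710 = 0.359
Short position value = −(long value) = -$0.359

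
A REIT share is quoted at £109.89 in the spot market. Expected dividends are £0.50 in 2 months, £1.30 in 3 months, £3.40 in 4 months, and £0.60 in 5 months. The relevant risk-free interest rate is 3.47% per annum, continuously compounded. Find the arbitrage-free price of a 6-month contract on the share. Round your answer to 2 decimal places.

PV(dividends) I = 0.50·e^(−0.0347·2/12) + 1.30·e^(−0.0347·3/12) + 3.40·e^(−0.0347·4/12) + 0.60·e^(−0.0347·5/12)
I = 0.4971 + 1.2888 + 3.3609 + 0.5914 = 5.7382
F = (S − I)·e^(rT) = (109.89 − 5.7382) · e^(0.0347·6/12)
= 104.1518 · e^0.017350 = 104.1518 × 1.017501 = £105.97

£105.97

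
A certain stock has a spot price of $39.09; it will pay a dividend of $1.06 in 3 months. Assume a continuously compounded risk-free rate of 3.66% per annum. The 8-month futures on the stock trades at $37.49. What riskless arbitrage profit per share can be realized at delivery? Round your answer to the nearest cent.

$1.49 per share

PV(dividends) I = 1.06·e^(−0.0366·3/12) = 1.0503
Fair futures F* = (S − I)·e^(rT) = (39.09 − 1.0503)·e^0.024400 = 38.0397 × 1.024700 = 38.9793
Market $37.49 < fair 38.9793: forward underpriced → reverse cash-and-carry (short the stock, invest proceeds at r, pay the dividends, go long the forward).
Profit at T = |F_mkt − F*| = |37.49 − 38.9793| = $1.49 per share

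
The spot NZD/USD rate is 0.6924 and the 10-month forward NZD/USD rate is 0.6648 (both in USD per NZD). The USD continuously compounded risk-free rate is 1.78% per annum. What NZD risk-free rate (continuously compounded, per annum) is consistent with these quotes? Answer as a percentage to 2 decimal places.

F = S·e^((r_USD − r_NZD)T) ⇒ r_NZD = r_USD − ln(F/S)/T
ln(0.6648/0.6924) = -0.040678; /(10/12) = -0.048814
r_NZD = 0.0178 + 0.048814 = 0.066614
r_NZD = 6.66%

6.66%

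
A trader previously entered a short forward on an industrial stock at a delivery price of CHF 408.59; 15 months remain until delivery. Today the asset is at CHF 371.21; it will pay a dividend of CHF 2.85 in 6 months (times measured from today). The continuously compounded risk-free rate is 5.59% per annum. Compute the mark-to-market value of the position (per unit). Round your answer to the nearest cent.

PV(remaining dividends) I = 2.85·e^(−0.0559·6/12) = 2.7714
Current forward F = (S − I)·e^(rT) = (371.21 − 2.7714)·e^(0.0559·15/12) = 368.4386 × 1.072374 = 395.1040
Value (long) = (F − K)·e^(−rT) = (395.1040 − 408.59) × 0.932510 = -12.5758
Short position value = −(long value) = CHF 12.58

CHF 12.58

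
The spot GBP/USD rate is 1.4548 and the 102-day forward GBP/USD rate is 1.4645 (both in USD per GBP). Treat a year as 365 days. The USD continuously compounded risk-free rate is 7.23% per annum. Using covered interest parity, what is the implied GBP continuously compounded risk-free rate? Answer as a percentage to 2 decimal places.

F = S·e^((r_USD − r_GBP)T) ⇒ r_GBP = r_USD − ln(F/S)/T
ln(1.4645/1.4548) = 0.006645; /(102/365) = 0.023779
r_GBP = 0.0723 − 0.023779 = 0.048521
r_GBP = 4.85%

4.85%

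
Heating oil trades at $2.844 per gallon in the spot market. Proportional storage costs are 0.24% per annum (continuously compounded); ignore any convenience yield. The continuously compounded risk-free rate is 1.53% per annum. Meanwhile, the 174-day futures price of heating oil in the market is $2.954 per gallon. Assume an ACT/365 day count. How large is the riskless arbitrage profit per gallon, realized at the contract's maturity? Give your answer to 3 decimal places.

$0.086 per gallon

Fair futures: F* = S·e^(carry·T), with carry = (r + u) = 0.0153 + 0.0024 = 0.0177
F* = 2.844 · e^(0.0177 × 174/365) = 2.844 · e^0.008438 = 2.844 × 1.008474 = $2.8681
Market $2.954 > fair $2.8681: forward overpriced → cash-and-carry (buy spot, short the forward).
At maturity, profit = |F_mkt − F*| = |2.954 − 2.8681| = $0.086 per gallon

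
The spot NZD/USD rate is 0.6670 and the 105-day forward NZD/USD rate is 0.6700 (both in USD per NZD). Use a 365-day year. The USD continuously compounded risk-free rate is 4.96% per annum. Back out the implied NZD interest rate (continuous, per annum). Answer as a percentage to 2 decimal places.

F = S·e^((r_USD − r_NZD)T) ⇒ r_NZD = r_USD − ln(F/S)/T
ln(0.6700/0.6670) = 0.004488; /(105/365) = 0.015601
r_NZD = 0.0496 − 0.015601 = 0.033999
r_NZD = 3.40%

3.40%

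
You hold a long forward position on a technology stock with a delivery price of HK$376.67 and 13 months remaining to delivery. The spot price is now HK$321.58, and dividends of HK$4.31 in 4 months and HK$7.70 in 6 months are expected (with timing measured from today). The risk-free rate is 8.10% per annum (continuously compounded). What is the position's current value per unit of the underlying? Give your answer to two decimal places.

PV(remaining dividends) I = 4.31·e^(−0.0810·4/12) + 7.70·e^(−0.0810·6/12) = 11.5896
Current forward F = (S − I)·e^(rT) = (321.58 − 11.5896)·e^(0.0810·13/12) = 309.9904 × 1.091715 = 338.4212
Value (long) = (F − K)·e^(−rT) = (338.4212 − 376.67) × 0.915990 = -35.0355
Value = -HK$35.04

-HK$35.04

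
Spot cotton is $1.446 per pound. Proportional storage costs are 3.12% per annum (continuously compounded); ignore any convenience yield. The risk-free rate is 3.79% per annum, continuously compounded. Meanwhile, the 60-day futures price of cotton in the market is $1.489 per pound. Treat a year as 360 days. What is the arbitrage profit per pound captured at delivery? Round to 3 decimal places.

Fair futures: F* = S·e^(carry·T), with carry = (r + u) = 0.0379 + 0.0312 = 0.0691
F* = 1.446 · e^(0.0691 × 60/360) = 1.446 · e^0.011517 = 1.446 × 1.011584 = $1.4628
Market $1.489 > fair $1.4628: forward overpriced → cash-and-carry (buy spot, short the forward).
At maturity, profit = |F_mkt − F*| = |1.489 − 1.4628| = $0.026 per pound

$0.026 per pound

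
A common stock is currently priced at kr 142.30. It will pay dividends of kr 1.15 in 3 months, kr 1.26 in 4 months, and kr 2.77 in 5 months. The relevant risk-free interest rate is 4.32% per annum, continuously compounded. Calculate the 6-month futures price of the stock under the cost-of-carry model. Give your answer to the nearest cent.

kr 140.20

PV(dividends) I = 1.15·e^(−0.0432·3/12) + 1.26·e^(−0.0432·4/12) + 2.77·e^(−0.0432·5/12)
I = 1.1376 + 1.2420 + 2.7206 = 5.1002
F = (S − I)·e^(rT) = (142.30 − 5.1002) · e^(0.0432·6/12)
= 137.1998 · e^0.021600 = 137.1998 × 1.021835 = kr 140.20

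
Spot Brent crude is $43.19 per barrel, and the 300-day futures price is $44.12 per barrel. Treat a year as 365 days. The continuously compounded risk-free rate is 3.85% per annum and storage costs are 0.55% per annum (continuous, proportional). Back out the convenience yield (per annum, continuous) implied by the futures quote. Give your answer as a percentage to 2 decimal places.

1.81%

F = S·e^((r+u−y)T) ⇒ (r+u−y) = ln(F/S)/T
ln(44.12/43.19) = 0.021304; /T ⇒ 0.025920
y = r + u − ln(F/S)/T = 0.0385 + 0.0055 − 0.025920 = 0.018080
y = 1.81%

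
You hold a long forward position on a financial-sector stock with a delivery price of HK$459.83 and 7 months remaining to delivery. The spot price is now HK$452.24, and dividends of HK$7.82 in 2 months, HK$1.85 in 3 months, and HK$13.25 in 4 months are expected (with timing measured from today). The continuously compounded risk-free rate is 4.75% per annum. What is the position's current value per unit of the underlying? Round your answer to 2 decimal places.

-HK$17.65

PV(remaining dividends) I = 7.82·e^(−0.0475·2/12) + 1.85·e^(−0.0475·3/12) + 13.25·e^(−0.0475·4/12) = 22.6284
Current forward F = (S − I)·e^(rT) = (452.24 − 22.6284)·e^(0.0475·7/12) = 429.6116 × 1.028096 = 441.6820
Value (long) = (F − K)·e^(−rT) = (441.6820 − 459.83) × 0.972672 = -17.6521
Value = -HK$17.65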